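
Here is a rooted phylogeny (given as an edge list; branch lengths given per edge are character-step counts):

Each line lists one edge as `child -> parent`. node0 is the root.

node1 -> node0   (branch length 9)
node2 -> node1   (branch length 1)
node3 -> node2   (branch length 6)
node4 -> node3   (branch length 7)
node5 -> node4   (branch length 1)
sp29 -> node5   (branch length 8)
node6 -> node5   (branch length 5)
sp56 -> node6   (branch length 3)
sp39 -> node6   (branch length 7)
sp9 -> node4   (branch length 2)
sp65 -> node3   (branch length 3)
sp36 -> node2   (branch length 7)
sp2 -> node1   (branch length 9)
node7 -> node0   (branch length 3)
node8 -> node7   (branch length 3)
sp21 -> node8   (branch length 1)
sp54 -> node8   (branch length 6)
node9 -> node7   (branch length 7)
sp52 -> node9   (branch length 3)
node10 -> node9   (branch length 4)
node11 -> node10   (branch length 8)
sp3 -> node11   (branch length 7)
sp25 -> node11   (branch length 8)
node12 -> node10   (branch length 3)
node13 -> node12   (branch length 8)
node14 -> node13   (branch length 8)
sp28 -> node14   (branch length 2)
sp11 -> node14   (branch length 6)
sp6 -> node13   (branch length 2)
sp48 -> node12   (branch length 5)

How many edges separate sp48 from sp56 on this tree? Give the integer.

12

The MRCA of sp48 and sp56 is the root of the tree.
From sp48 up to that node: 5 branches. From sp56 up to the same node: 7 branches. Total: 5 + 7 = 12.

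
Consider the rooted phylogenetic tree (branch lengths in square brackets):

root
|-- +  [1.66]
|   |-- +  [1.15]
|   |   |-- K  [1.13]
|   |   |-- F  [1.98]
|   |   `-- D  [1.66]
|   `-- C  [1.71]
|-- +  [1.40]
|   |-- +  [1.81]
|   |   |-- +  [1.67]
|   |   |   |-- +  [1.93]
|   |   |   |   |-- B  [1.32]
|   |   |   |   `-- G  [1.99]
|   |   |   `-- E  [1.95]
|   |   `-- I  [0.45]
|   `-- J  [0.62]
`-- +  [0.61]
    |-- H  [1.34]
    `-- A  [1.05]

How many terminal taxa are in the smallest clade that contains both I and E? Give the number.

The MRCA of I and E is the node subtending (((B,G),E),I).
That clade contains 4 terminal taxa: B, E, G, I.

4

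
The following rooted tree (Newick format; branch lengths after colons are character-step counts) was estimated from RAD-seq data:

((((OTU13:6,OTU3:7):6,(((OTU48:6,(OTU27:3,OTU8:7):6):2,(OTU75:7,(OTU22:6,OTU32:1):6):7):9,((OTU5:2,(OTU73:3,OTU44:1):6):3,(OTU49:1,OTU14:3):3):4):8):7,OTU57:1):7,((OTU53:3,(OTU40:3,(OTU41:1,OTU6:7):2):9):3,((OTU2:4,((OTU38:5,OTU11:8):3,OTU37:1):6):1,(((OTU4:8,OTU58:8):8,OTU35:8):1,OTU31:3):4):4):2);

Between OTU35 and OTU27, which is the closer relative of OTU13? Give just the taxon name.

The MRCA of OTU13 and OTU27 subtends ((OTU13,OTU3),(((OTU48,(OTU27,OTU8)),(OTU75,(OTU22,OTU32))),((OTU5,(OTU73,OTU44)),(OTU49,OTU14)))) (13 taxa).
The MRCA of OTU13 and OTU35 is the root, subtending the entire tree (26 taxa).
The first is nested inside the second, so OTU13 shares a more recent common ancestor with OTU27.

OTU27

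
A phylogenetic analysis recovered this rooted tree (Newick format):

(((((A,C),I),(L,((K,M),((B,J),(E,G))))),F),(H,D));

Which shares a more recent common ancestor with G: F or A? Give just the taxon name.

A

The MRCA of G and A subtends (((A,C),I),(L,((K,M),((B,J),(E,G))))) (10 taxa).
The MRCA of G and F subtends ((((A,C),I),(L,((K,M),((B,J),(E,G))))),F) (11 taxa).
The first is nested inside the second, so G shares a more recent common ancestor with A.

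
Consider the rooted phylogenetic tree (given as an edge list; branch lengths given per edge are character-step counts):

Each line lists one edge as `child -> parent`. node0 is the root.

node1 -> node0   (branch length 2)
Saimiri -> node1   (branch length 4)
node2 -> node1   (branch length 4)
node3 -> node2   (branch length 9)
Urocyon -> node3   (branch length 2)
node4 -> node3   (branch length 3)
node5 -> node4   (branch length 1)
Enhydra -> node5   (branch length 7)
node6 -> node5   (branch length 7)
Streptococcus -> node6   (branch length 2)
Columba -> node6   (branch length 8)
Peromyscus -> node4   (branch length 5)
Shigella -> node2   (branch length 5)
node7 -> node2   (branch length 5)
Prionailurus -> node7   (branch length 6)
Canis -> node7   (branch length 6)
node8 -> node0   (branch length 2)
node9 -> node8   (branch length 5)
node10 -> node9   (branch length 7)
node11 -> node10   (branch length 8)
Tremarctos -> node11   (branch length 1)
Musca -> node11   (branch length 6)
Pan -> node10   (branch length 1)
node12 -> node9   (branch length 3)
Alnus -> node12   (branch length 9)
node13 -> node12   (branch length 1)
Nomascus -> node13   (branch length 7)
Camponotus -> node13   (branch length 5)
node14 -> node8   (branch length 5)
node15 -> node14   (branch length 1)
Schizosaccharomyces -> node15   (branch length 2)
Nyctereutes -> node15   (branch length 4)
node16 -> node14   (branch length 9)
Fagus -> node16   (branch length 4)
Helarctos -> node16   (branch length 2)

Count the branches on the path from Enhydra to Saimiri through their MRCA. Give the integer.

6

The MRCA of Enhydra and Saimiri is the node subtending (Saimiri,((Urocyon,((Enhydra,(Streptococcus,Columba)),Peromyscus)),Shigella,(Prionailurus,Canis))).
From Enhydra up to that node: 5 branches. From Saimiri up to the same node: 1 branch. Total: 5 + 1 = 6.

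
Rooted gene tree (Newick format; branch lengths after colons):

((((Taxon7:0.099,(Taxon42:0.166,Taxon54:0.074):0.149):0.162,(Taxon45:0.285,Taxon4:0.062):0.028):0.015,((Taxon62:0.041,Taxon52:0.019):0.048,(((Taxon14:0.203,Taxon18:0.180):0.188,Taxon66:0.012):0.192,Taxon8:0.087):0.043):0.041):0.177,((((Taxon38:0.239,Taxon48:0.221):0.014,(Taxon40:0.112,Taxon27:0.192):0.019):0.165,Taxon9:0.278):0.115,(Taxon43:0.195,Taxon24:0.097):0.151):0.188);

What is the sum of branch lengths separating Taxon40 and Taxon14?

1.443

The path runs Taxon40 → … → MRCA → … → Taxon14; the MRCA is the root of the tree.
Branch lengths along that path: 0.112 + 0.019 + 0.165 + 0.115 + 0.188 + 0.177 + 0.041 + 0.043 + 0.192 + 0.188 + 0.203 = 1.443.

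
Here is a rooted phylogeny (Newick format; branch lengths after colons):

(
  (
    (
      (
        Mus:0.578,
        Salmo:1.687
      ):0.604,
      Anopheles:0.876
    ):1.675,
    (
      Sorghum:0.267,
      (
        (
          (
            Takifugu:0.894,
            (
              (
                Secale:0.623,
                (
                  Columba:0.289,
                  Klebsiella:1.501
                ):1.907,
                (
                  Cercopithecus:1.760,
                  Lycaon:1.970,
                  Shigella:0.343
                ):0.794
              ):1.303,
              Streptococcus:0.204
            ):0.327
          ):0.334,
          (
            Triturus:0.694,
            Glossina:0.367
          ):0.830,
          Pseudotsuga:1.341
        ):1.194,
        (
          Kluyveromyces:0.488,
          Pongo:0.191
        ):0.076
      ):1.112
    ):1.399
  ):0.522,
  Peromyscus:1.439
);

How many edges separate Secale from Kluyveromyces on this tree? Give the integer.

The MRCA of Secale and Kluyveromyces is the node subtending (((Takifugu,((Secale,(Columba,Klebsiella),(Cercopithecus,Lycaon,Shigella)),Streptococcus)),(Triturus,Glossina),Pseudotsuga),(Kluyveromyces,Pongo)).
From Secale up to that node: 5 branches. From Kluyveromyces up to the same node: 2 branches. Total: 5 + 2 = 7.

7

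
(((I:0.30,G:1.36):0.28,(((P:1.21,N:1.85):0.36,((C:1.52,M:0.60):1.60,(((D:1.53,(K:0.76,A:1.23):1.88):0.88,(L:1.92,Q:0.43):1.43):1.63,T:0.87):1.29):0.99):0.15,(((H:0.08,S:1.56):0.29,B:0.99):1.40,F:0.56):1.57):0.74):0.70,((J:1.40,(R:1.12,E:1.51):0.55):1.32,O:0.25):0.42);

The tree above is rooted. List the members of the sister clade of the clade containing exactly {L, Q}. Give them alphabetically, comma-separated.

A, D, K

The clade containing exactly {L, Q} attaches to the tree at the node subtending ((D,(K,A)),(L,Q)).
The other lineage descending from that same node — the sister group — is (D,(K,A)); its 3 tips in alphabetical order are the answer.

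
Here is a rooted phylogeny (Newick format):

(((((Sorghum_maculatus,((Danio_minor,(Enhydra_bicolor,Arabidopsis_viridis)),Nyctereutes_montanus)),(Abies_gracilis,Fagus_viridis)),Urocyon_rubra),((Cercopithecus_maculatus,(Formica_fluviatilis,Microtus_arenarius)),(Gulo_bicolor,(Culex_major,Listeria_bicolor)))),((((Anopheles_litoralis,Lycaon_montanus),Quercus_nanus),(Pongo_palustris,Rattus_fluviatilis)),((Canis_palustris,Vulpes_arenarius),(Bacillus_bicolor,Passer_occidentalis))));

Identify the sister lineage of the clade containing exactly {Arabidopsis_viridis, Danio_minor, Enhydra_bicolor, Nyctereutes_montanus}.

Sorghum_maculatus

The clade containing exactly {Arabidopsis_viridis, Danio_minor, Enhydra_bicolor, Nyctereutes_montanus} attaches to the tree at the node subtending (Sorghum_maculatus,((Danio_minor,(Enhydra_bicolor,Arabidopsis_viridis)),Nyctereutes_montanus)).
The other lineage descending from that same node — the sister group — is the single tip Sorghum_maculatus.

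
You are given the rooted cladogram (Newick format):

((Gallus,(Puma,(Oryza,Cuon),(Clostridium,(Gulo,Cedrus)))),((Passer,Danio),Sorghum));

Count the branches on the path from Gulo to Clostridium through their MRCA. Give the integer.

3

The MRCA of Gulo and Clostridium is the node subtending (Clostridium,(Gulo,Cedrus)).
From Gulo up to that node: 2 branches. From Clostridium up to the same node: 1 branch. Total: 2 + 1 = 3.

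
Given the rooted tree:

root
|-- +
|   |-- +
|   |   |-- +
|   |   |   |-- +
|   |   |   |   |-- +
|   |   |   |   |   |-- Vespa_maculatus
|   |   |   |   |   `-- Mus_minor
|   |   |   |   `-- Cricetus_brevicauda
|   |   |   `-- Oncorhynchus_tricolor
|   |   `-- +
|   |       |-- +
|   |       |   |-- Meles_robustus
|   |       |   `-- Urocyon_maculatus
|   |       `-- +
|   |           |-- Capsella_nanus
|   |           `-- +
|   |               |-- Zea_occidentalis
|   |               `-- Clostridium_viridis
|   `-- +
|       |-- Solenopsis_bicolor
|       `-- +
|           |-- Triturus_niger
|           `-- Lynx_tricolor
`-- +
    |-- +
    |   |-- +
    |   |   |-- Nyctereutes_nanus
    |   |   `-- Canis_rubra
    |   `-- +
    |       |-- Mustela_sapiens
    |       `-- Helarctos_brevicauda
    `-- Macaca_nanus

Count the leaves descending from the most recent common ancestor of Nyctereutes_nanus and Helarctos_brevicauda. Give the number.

The MRCA of Nyctereutes_nanus and Helarctos_brevicauda is the node subtending ((Nyctereutes_nanus,Canis_rubra),(Mustela_sapiens,Helarctos_brevicauda)).
That clade contains 4 terminal taxa: Canis_rubra, Helarctos_brevicauda, Mustela_sapiens, Nyctereutes_nanus.

4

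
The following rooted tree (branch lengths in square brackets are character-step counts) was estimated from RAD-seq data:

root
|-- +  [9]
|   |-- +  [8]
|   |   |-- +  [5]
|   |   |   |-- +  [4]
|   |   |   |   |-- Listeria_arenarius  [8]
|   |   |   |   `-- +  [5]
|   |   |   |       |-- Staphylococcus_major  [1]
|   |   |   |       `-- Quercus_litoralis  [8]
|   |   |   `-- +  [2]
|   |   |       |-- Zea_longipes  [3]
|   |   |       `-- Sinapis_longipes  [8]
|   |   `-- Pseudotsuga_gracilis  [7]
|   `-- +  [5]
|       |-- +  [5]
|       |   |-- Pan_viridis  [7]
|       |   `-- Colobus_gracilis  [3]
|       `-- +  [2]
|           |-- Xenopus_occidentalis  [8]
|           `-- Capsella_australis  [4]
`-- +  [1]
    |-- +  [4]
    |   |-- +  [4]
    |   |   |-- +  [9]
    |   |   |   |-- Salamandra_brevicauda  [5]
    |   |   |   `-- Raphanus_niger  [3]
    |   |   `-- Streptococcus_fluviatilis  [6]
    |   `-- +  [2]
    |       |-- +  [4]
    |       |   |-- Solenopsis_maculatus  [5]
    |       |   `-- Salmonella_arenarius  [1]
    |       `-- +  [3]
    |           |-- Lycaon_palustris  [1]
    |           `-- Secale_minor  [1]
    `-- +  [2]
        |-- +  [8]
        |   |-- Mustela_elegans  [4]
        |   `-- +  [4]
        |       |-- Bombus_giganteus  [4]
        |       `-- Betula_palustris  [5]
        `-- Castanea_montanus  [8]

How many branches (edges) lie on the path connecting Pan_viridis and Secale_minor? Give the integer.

The MRCA of Pan_viridis and Secale_minor is the root of the tree.
From Pan_viridis up to that node: 4 branches. From Secale_minor up to the same node: 5 branches. Total: 4 + 5 = 9.

9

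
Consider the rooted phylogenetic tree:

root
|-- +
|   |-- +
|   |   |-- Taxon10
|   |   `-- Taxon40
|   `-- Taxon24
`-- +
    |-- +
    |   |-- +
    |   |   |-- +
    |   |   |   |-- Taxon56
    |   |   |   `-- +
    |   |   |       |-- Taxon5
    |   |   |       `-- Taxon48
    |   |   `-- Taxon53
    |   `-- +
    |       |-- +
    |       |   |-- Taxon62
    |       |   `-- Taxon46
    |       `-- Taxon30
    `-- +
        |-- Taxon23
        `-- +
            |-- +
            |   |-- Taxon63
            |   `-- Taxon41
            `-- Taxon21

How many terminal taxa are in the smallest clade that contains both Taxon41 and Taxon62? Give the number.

11

The MRCA of Taxon41 and Taxon62 is the node subtending ((((Taxon56,(Taxon5,Taxon48)),Taxon53),((Taxon62,Taxon46),Taxon30)),(Taxon23,((Taxon63,Taxon41),Taxon21))).
That clade contains 11 terminal taxa: Taxon21, Taxon23, Taxon30, Taxon41, Taxon46, Taxon48, Taxon5, Taxon53, Taxon56, Taxon62, Taxon63.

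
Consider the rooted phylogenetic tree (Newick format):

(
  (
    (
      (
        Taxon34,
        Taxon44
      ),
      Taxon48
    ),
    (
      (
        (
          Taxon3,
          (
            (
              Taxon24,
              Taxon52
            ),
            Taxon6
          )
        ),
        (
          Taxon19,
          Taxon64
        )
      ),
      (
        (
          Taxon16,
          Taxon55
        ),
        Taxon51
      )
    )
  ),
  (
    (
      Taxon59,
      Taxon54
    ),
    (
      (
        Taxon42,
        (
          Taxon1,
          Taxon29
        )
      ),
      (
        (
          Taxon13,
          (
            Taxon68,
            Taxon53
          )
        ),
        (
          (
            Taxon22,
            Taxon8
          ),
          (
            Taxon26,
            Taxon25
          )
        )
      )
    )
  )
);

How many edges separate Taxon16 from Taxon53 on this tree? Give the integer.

11

The MRCA of Taxon16 and Taxon53 is the root of the tree.
From Taxon16 up to that node: 5 branches. From Taxon53 up to the same node: 6 branches. Total: 5 + 6 = 11.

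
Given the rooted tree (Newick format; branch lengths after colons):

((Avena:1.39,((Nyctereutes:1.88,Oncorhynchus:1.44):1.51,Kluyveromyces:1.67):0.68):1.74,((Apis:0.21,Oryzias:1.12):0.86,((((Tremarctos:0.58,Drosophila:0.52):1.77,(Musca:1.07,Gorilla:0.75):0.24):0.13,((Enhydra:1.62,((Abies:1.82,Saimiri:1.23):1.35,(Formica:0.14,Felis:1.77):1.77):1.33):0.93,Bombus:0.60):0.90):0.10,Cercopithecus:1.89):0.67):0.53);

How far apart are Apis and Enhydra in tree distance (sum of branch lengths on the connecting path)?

5.29

The path runs Apis → … → MRCA → … → Enhydra; the MRCA is the node subtending ((Apis,Oryzias),((((Tremarctos,Drosophila),(Musca,Gorilla)),((Enhydra,((Abies,Saimiri),(Formica,Felis))),Bombus)),Cercopithecus)).
Branch lengths along that path: 0.21 + 0.86 + 0.67 + 0.10 + 0.90 + 0.93 + 1.62 = 5.29.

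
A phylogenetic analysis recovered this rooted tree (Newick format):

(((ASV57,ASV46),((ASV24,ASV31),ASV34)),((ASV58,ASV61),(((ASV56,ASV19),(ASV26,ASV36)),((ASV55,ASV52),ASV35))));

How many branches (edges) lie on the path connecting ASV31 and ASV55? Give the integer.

9

The MRCA of ASV31 and ASV55 is the root of the tree.
From ASV31 up to that node: 4 branches. From ASV55 up to the same node: 5 branches. Total: 4 + 5 = 9.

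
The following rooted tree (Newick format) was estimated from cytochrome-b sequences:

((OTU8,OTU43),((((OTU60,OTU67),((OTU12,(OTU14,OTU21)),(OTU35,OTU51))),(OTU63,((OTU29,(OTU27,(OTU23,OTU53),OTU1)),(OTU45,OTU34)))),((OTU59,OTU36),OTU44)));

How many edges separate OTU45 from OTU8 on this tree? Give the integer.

The MRCA of OTU45 and OTU8 is the root of the tree.
From OTU45 up to that node: 6 branches. From OTU8 up to the same node: 2 branches. Total: 6 + 2 = 8.

8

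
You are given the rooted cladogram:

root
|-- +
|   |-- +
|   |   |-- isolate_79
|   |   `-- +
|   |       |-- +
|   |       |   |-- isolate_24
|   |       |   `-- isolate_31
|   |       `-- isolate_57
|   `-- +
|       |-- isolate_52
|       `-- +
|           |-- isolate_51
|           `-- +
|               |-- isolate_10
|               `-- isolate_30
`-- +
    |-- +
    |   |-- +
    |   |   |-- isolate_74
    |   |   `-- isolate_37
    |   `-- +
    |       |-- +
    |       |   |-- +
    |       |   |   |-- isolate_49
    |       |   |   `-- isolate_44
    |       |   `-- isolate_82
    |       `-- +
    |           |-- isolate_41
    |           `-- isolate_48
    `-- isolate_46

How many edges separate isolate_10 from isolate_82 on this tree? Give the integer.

The MRCA of isolate_10 and isolate_82 is the root of the tree.
From isolate_10 up to that node: 5 branches. From isolate_82 up to the same node: 5 branches. Total: 5 + 5 = 10.

10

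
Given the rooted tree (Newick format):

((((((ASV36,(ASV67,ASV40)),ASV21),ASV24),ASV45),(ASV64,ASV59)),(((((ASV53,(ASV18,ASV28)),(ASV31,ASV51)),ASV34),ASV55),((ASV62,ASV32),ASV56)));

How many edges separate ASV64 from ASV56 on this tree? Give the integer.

6

The MRCA of ASV64 and ASV56 is the root of the tree.
From ASV64 up to that node: 3 branches. From ASV56 up to the same node: 3 branches. Total: 3 + 3 = 6.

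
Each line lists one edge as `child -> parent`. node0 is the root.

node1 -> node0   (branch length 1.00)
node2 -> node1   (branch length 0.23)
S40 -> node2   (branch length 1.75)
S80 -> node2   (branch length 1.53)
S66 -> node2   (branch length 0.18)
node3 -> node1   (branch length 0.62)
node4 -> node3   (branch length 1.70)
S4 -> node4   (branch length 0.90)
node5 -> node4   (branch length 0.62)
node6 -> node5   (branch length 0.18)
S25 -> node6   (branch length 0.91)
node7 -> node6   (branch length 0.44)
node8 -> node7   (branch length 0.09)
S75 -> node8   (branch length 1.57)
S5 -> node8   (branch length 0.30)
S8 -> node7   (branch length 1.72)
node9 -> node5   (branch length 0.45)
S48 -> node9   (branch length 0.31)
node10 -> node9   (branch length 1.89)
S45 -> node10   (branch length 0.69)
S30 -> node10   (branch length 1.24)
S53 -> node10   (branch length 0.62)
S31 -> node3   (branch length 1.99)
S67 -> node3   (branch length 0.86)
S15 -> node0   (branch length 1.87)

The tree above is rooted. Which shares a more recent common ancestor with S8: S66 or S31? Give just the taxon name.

S31

The MRCA of S8 and S31 subtends ((S4,((S25,((S75,S5),S8)),(S48,(S45,S30,S53)))),S31,S67) (11 taxa).
The MRCA of S8 and S66 subtends ((S40,S80,S66),((S4,((S25,((S75,S5),S8)),(S48,(S45,S30,S53)))),S31,S67)) (14 taxa).
The first is nested inside the second, so S8 shares a more recent common ancestor with S31.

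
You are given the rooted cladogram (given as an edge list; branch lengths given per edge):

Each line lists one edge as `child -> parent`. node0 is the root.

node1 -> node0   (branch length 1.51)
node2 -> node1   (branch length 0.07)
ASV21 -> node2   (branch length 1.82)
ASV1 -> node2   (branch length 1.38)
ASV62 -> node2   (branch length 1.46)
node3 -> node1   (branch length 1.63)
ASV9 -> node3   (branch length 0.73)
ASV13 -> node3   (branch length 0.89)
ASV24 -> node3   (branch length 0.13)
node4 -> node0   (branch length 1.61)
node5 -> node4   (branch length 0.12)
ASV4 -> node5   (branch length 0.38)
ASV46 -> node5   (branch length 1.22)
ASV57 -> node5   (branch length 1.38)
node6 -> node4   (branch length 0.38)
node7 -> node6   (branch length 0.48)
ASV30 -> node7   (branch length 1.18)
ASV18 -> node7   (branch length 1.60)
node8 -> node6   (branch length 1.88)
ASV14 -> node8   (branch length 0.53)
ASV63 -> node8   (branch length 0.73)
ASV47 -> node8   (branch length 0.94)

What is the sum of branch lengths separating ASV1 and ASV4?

The path runs ASV1 → … → MRCA → … → ASV4; the MRCA is the root of the tree.
Branch lengths along that path: 1.38 + 0.07 + 1.51 + 1.61 + 0.12 + 0.38 = 5.07.

5.07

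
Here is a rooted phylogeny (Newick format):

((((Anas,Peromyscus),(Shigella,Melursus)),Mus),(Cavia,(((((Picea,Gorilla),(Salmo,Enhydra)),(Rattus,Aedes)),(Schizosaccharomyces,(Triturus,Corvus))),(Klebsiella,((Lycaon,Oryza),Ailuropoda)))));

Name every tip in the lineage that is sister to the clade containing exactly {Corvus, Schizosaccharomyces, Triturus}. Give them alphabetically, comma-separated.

Aedes, Enhydra, Gorilla, Picea, Rattus, Salmo

The clade containing exactly {Corvus, Schizosaccharomyces, Triturus} attaches to the tree at the node subtending ((((Picea,Gorilla),(Salmo,Enhydra)),(Rattus,Aedes)),(Schizosaccharomyces,(Triturus,Corvus))).
The other lineage descending from that same node — the sister group — is (((Picea,Gorilla),(Salmo,Enhydra)),(Rattus,Aedes)); its 6 tips in alphabetical order are the answer.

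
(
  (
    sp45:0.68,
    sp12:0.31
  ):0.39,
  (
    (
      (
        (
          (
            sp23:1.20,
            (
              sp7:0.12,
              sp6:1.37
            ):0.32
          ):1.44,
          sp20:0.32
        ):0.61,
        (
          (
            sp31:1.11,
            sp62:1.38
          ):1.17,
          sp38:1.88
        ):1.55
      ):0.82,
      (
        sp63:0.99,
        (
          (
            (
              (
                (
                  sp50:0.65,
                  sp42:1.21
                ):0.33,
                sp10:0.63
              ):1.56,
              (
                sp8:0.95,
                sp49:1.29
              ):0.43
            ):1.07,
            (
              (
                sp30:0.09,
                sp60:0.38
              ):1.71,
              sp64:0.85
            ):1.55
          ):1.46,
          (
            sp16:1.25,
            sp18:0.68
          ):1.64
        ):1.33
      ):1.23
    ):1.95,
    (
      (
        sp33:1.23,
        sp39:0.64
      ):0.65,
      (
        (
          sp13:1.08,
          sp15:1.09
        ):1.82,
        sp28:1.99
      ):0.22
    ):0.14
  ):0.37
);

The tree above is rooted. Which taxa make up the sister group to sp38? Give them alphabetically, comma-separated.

sp31, sp62

sp38 attaches to the tree at the node subtending ((sp31,sp62),sp38).
The other lineage descending from that same node — the sister group — is (sp31,sp62); its 2 tips in alphabetical order are the answer.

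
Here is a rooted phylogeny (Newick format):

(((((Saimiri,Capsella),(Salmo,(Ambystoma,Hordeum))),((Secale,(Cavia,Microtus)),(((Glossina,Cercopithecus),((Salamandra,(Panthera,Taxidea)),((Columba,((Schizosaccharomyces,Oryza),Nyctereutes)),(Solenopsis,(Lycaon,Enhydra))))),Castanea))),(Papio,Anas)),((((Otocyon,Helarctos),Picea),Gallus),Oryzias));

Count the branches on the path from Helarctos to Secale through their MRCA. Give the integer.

The MRCA of Helarctos and Secale is the root of the tree.
From Helarctos up to that node: 5 branches. From Secale up to the same node: 5 branches. Total: 5 + 5 = 10.

10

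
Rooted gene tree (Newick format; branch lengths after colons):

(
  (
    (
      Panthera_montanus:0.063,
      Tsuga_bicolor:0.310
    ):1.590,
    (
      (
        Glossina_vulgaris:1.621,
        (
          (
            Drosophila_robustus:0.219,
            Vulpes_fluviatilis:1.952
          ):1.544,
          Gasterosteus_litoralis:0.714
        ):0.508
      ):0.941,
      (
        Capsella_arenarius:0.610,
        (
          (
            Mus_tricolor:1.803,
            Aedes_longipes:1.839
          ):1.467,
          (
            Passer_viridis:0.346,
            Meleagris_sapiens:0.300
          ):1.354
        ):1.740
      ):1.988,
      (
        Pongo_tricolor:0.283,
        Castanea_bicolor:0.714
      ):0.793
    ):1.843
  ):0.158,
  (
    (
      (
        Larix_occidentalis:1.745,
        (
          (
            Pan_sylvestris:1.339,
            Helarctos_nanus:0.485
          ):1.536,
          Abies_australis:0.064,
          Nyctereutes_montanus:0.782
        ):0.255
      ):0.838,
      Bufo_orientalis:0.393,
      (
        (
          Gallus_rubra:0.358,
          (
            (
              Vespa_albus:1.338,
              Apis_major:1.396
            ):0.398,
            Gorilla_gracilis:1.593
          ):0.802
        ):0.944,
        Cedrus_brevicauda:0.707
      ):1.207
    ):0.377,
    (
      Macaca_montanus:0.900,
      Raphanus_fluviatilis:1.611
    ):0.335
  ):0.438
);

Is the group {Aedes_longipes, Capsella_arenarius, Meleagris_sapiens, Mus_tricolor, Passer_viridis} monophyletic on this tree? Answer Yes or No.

The most recent common ancestor of these taxa subtends (Capsella_arenarius,((Mus_tricolor,Aedes_longipes),(Passer_viridis,Meleagris_sapiens))).
That clade has exactly 5 tips — every listed taxon and nothing else — so the group is monophyletic.

Yes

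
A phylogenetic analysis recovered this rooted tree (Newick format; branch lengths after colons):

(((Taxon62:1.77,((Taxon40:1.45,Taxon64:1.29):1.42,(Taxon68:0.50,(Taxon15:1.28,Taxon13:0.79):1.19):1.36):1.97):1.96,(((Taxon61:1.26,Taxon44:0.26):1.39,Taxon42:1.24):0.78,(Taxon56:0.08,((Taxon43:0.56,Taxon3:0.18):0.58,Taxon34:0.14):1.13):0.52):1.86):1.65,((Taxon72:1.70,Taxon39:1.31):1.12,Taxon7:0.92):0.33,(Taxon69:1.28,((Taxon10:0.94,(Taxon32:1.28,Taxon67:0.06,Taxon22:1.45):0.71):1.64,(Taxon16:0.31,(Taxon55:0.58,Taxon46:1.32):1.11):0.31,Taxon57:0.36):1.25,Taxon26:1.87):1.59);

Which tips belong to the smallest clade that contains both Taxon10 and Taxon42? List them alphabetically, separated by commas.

Tracing Taxon10: it sits inside (Taxon10,(Taxon32,Taxon67,Taxon22)).
Tracing Taxon42: it sits inside ((Taxon61,Taxon44),Taxon42).
The smallest clade enclosing both is the whole tree (their MRCA is the root), so the answer is all 26 tips in alphabetical order.

Taxon10, Taxon13, Taxon15, Taxon16, Taxon22, Taxon26, Taxon3, Taxon32, Taxon34, Taxon39, Taxon40, Taxon42, Taxon43, Taxon44, Taxon46, Taxon55, Taxon56, Taxon57, Taxon61, Taxon62, Taxon64, Taxon67, Taxon68, Taxon69, Taxon7, Taxon72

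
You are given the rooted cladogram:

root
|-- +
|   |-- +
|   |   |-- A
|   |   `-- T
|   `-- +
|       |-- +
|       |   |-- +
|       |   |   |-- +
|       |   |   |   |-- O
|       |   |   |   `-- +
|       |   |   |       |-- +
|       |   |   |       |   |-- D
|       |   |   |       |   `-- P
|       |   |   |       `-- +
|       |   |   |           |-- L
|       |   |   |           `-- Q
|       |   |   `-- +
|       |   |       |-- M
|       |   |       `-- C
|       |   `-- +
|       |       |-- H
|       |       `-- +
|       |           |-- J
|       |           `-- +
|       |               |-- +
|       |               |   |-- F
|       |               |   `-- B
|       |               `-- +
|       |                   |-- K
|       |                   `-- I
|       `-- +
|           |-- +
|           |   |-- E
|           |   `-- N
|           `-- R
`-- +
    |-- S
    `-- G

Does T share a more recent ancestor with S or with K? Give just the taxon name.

K

The MRCA of T and K subtends ((A,T),((((O,((D,P),(L,Q))),(M,C)),(H,(J,((F,B),(K,I))))),((E,N),R))) (18 taxa).
The MRCA of T and S is the root, subtending the entire tree (20 taxa).
The first is nested inside the second, so T shares a more recent common ancestor with K.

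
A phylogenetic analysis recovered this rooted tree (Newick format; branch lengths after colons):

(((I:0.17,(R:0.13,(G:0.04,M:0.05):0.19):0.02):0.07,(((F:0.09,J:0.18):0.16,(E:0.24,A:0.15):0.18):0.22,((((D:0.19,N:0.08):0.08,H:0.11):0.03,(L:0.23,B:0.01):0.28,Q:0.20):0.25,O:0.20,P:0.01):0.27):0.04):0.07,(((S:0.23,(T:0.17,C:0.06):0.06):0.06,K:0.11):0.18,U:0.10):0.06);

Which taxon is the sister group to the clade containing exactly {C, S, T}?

K

The clade containing exactly {C, S, T} attaches to the tree at the node subtending ((S,(T,C)),K).
The other lineage descending from that same node — the sister group — is the single tip K.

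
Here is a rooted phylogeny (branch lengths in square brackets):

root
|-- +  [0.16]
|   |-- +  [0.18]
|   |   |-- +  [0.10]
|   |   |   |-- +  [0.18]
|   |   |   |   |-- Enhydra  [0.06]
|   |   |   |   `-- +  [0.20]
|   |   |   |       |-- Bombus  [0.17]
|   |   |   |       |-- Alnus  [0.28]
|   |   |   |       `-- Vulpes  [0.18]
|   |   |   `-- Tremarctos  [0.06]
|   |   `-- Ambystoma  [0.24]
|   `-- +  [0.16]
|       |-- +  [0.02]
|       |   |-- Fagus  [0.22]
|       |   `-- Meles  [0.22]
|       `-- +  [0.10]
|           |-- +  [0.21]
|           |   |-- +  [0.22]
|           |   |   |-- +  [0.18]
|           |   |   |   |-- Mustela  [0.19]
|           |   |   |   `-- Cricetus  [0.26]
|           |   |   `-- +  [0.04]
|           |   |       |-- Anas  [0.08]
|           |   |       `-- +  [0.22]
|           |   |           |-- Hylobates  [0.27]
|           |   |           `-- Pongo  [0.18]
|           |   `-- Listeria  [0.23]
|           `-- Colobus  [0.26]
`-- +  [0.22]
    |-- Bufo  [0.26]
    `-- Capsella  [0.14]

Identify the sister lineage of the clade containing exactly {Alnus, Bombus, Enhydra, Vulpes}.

The clade containing exactly {Alnus, Bombus, Enhydra, Vulpes} attaches to the tree at the node subtending ((Enhydra,(Bombus,Alnus,Vulpes)),Tremarctos).
The other lineage descending from that same node — the sister group — is the single tip Tremarctos.

Tremarctos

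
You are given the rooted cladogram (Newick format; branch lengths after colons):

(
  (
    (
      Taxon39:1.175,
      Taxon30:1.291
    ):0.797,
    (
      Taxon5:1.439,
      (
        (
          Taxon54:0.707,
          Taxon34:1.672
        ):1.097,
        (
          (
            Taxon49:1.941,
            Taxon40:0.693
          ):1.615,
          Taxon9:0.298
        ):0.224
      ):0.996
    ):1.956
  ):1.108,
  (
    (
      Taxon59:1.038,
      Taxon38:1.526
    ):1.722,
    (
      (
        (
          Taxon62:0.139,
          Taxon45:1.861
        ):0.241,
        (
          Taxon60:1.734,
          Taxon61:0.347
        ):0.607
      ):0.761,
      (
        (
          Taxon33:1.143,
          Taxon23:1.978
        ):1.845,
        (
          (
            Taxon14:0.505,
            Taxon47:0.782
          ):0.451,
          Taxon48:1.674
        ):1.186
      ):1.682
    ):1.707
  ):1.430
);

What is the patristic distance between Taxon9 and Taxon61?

9.434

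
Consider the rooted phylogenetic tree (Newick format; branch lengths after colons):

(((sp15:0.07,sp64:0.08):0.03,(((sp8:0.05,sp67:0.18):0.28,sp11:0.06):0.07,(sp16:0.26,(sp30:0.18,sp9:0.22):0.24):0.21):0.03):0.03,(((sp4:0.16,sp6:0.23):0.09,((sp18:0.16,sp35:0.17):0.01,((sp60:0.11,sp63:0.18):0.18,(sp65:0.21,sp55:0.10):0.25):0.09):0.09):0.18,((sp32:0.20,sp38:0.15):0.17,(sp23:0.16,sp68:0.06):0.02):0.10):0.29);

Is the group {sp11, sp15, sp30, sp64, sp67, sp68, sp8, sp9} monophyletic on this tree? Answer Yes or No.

The MRCA of the listed taxa is the root, so the smallest clade containing them is the whole tree.
That clade also contains sp16, sp18, sp23, sp32, sp35, sp38, sp4, sp55, sp6, sp60, sp63, sp65, which are not in the proposed group, so the group is not monophyletic.

No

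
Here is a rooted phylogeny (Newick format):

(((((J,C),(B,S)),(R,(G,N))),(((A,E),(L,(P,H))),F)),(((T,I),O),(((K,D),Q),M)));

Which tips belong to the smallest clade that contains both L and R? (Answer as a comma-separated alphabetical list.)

A, B, C, E, F, G, H, J, L, N, P, R, S

Tracing L: it sits inside (L,(P,H)).
Tracing R: it sits inside (R,(G,N)).
The smallest clade enclosing both is ((((J,C),(B,S)),(R,(G,N))),(((A,E),(L,(P,H))),F)); the answer is its 13 terminal taxa in alphabetical order.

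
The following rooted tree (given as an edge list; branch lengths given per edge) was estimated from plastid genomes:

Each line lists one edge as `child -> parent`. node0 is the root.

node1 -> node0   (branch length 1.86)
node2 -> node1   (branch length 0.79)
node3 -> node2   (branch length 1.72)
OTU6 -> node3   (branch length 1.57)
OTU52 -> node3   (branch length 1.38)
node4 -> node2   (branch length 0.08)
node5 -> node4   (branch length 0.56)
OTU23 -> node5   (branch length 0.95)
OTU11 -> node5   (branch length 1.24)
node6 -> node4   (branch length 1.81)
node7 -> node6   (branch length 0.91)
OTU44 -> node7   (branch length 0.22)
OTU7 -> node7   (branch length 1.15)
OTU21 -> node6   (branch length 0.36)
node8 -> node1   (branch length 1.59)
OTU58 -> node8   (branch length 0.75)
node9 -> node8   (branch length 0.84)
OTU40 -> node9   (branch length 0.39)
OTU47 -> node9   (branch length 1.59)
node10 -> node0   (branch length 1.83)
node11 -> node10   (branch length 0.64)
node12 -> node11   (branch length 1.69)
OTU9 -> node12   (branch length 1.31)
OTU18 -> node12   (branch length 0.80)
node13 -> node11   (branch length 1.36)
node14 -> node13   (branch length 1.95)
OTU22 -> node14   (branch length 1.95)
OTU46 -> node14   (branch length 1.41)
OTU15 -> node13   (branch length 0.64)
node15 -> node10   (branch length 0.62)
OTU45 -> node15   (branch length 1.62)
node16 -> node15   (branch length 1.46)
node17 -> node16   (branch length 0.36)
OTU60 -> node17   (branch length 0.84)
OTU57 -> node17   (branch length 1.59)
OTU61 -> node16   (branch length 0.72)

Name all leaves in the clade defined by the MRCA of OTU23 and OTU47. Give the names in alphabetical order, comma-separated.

Tracing OTU23: it sits inside (OTU23,OTU11).
Tracing OTU47: it sits inside (OTU40,OTU47).
The smallest clade enclosing both is (((OTU6,OTU52),((OTU23,OTU11),((OTU44,OTU7),OTU21))),(OTU58,(OTU40,OTU47))); the answer is its 10 terminal taxa in alphabetical order.

OTU11, OTU21, OTU23, OTU40, OTU44, OTU47, OTU52, OTU58, OTU6, OTU7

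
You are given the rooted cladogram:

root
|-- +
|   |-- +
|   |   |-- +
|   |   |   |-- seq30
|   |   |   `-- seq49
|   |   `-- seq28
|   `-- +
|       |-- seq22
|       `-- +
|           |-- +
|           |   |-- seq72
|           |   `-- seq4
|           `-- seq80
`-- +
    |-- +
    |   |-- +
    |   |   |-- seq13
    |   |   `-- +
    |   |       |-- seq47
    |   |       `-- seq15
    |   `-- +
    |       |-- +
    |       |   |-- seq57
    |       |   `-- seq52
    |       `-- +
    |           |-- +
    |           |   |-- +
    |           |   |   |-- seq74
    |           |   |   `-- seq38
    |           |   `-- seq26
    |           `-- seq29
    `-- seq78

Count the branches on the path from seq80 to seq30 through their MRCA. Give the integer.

The MRCA of seq80 and seq30 is the node subtending (((seq30,seq49),seq28),(seq22,((seq72,seq4),seq80))).
From seq80 up to that node: 3 branches. From seq30 up to the same node: 3 branches. Total: 3 + 3 = 6.

6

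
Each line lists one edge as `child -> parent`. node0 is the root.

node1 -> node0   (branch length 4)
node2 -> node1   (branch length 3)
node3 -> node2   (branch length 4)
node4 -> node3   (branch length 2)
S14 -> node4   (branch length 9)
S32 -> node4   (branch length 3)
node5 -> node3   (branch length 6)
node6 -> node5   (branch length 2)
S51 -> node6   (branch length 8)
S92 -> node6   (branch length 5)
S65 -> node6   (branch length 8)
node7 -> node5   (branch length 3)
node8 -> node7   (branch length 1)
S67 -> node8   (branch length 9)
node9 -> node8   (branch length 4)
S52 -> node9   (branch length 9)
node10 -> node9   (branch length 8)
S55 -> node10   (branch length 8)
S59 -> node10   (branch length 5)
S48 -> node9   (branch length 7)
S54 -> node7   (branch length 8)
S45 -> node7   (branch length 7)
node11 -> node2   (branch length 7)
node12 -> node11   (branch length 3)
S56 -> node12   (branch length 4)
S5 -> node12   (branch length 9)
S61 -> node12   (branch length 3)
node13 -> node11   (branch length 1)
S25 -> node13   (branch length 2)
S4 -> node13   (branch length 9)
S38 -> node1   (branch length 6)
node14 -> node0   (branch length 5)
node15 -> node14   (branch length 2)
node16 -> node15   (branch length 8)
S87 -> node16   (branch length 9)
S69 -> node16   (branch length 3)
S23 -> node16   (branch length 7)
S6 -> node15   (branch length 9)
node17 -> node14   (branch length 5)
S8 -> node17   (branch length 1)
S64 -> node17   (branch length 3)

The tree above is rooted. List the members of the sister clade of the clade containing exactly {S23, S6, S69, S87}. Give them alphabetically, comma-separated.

The clade containing exactly {S23, S6, S69, S87} attaches to the tree at the node subtending (((S87,S69,S23),S6),(S8,S64)).
The other lineage descending from that same node — the sister group — is (S8,S64); its 2 tips in alphabetical order are the answer.

S64, S8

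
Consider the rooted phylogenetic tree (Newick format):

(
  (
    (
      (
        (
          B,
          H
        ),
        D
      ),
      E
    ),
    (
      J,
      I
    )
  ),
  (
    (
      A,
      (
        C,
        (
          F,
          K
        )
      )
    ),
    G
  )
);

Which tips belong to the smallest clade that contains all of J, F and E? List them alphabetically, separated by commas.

A, B, C, D, E, F, G, H, I, J, K

Tracing J: it sits inside (J,I).
Tracing F: it sits inside (F,K).
Tracing E: it sits inside (((B,H),D),E).
The smallest clade enclosing all 3 is the whole tree (their MRCA is the root), so the answer is all 11 tips in alphabetical order.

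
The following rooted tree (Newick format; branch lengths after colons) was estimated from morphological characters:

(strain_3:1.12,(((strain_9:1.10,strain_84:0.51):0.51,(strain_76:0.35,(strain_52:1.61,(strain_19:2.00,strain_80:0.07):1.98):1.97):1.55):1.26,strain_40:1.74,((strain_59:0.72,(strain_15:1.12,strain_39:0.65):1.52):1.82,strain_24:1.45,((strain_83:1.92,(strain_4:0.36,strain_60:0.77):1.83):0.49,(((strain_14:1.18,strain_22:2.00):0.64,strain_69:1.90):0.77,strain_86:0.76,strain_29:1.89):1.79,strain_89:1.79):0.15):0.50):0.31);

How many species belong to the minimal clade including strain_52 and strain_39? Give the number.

The MRCA of strain_52 and strain_39 is the node subtending (((strain_9,strain_84),(strain_76,(strain_52,(strain_19,strain_80)))),strain_40,((strain_59,(strain_15,strain_39)),strain_24,((strain_83,(strain_4,strain_60)),(((strain_14,strain_22),strain_69),strain_86,strain_29),strain_89))).
That clade contains 20 terminal taxa: strain_14, strain_15, strain_19, strain_22, strain_24, strain_29, strain_39, strain_4, strain_40, strain_52, strain_59, strain_60, strain_69, strain_76, strain_80, strain_83, strain_84, strain_86, strain_89, strain_9.

20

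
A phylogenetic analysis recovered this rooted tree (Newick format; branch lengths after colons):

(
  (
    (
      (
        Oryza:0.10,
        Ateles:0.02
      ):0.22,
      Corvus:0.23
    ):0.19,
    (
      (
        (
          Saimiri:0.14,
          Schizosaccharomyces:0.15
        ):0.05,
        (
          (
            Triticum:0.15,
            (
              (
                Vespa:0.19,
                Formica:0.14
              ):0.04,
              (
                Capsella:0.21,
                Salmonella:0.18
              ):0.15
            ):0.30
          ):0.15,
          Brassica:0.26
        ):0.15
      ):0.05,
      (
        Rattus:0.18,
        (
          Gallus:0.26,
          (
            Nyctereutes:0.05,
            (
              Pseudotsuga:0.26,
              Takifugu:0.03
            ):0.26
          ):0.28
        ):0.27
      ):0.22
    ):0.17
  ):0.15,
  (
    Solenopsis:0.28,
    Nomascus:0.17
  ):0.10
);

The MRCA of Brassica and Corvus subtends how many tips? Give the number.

16

The MRCA of Brassica and Corvus is the node subtending (((Oryza,Ateles),Corvus),(((Saimiri,Schizosaccharomyces),((Triticum,((Vespa,Formica),(Capsella,Salmonella))),Brassica)),(Rattus,(Gallus,(Nyctereutes,(Pseudotsuga,Takifugu)))))).
That clade contains 16 terminal taxa: Ateles, Brassica, Capsella, Corvus, Formica, Gallus, Nyctereutes, Oryza, Pseudotsuga, Rattus, Saimiri, Salmonella, Schizosaccharomyces, Takifugu, Triticum, Vespa.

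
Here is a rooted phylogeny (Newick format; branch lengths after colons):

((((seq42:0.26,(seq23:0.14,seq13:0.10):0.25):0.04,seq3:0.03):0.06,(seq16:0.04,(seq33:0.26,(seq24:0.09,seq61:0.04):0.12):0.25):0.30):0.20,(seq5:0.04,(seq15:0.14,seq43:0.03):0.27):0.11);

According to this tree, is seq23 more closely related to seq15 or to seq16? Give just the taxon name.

The MRCA of seq23 and seq16 subtends (((seq42,(seq23,seq13)),seq3),(seq16,(seq33,(seq24,seq61)))) (8 taxa).
The MRCA of seq23 and seq15 is the root, subtending the entire tree (11 taxa).
The first is nested inside the second, so seq23 shares a more recent common ancestor with seq16.

seq16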